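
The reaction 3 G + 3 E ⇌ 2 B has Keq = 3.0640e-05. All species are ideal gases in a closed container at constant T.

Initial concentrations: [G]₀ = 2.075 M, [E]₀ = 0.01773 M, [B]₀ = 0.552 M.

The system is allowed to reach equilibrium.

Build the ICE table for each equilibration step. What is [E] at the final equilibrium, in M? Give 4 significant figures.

[E]_eq = 0.8159 M

Q₀ = 6119 vs Keq = 3.0640e-05 ⇒ Q>K, reverse
Step 1:
                  G         E         B
  I           2.075   0.01773     0.552
  C          0.7982    0.7982   -0.5321
  E           2.873    0.8159   0.01987
  solve Keq expr → x = -0.2661; check Q = 3.0640e-05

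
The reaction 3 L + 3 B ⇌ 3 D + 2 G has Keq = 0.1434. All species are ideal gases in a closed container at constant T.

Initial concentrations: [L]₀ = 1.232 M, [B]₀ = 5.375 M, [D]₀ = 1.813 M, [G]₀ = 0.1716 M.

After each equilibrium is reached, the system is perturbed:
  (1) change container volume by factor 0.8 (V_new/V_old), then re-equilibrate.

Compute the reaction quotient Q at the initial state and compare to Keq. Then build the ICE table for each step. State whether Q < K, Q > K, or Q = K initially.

Q₀ = 6.0431e-04; Q < K (proceeds forward)

Q₀ = 6.0431e-04 vs Keq = 0.1434 ⇒ Q<K, forward
Step 1:
                   L          B          D          G
  Initial      1.232      5.375      1.813     0.1716
  Change     -0.5829    -0.5829     0.5829     0.3886
  Equil       0.6491      4.792      2.396     0.5602
  solve Keq expr → x = 0.1943; check Q = 0.1434
Then change container volume by factor 0.8 (V_new/V_old).
Step 2:
                   L          B          D          G
  Initial     0.8114       5.99      2.995     0.7002
  Change    -0.03123   -0.03123    0.03123    0.02082
  Equil       0.7802      5.959      3.026     0.7211
  solve Keq expr → x = 0.01041; check Q = 0.1434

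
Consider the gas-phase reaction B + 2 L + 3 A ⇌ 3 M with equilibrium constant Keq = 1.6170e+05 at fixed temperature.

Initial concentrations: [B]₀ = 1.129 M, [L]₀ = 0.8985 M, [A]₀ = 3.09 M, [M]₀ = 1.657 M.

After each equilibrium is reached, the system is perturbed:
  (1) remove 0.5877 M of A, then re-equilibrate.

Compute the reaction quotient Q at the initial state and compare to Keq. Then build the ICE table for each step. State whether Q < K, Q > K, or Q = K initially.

Q₀ = 0.1692 vs Keq = 1.6170e+05 ⇒ Q<K, forward
Step 1:
                   B          L          A          M
  I            1.129     0.8985       3.09      1.657
  C          -0.4459    -0.8918     -1.338      1.338
  E           0.6831   0.006722      1.752      2.995
  solve Keq expr → x = 0.4459; check Q = 1.6170e+05
Then remove 0.5877 M of A.
Step 2:
                   B          L          A          M
  I           0.6831   0.006722      1.165      2.995
  C          0.00274   0.005479   0.008219  -0.008219
  E           0.6859     0.0122      1.173      2.986
  solve Keq expr → x = -0.00274; check Q = 1.6170e+05

Q₀ = 0.1692; Q < K (proceeds forward)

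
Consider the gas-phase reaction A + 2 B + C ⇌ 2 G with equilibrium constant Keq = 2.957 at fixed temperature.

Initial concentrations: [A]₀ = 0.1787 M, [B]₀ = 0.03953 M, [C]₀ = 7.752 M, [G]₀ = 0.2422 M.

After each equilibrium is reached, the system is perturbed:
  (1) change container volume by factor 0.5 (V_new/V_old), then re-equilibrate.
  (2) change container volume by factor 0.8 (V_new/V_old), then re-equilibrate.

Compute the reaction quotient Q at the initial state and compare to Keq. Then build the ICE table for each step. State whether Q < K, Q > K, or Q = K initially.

Q₀ = 27.1 vs Keq = 2.957 ⇒ Q>K, reverse
Step 1:
                   A          B          C          G
  Initial     0.1787    0.03953      7.752     0.2422
  Change     0.02477    0.04954    0.02477   -0.04954
  Equil       0.2035    0.08907      7.777     0.1927
  solve Keq expr → x = -0.02477; check Q = 2.957
Then change container volume by factor 0.5 (V_new/V_old).
Step 2:
                   A          B          C          G
  Initial     0.4069     0.1781      15.55     0.3853
  Change    -0.03421   -0.06842   -0.03421    0.06842
  Equil       0.3727     0.1097      15.52     0.4537
  solve Keq expr → x = 0.03421; check Q = 2.957
Then change container volume by factor 0.8 (V_new/V_old).
Step 3:
                   A          B          C          G
  Initial     0.4659     0.1371       19.4     0.5672
  Change    -0.01091   -0.02182   -0.01091    0.02182
  Equil        0.455     0.1153      19.39      0.589
  solve Keq expr → x = 0.01091; check Q = 2.957

Q₀ = 27.1; Q > K (proceeds reverse)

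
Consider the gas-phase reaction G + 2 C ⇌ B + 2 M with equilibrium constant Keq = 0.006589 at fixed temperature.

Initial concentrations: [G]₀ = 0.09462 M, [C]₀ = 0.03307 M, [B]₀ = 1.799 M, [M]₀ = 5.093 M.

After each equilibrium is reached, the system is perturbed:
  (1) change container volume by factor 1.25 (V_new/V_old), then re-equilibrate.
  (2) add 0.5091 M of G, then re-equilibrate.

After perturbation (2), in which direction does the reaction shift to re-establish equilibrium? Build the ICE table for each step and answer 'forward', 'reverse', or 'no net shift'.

Direction: forward

Q₀ = 4.5095e+05 vs Keq = 0.006589 ⇒ Q>K, reverse
Step 1:
                  G         C         B         M
  init      0.09462   0.03307     1.799     5.093
  Δ           1.741     3.483    -1.741    -3.483
  eq          1.836     3.516   0.05766      1.61
  solve Keq expr → x = -1.741; check Q = 0.006589
Then change container volume by factor 1.25 (V_new/V_old).
Step 2:
                  G         C         B         M
  init        1.469     2.813   0.04613     1.288
  Δ               0         0         0         0
  eq          1.469     2.813   0.04613     1.288
  solve Keq expr → x = 0; check Q = 0.006589
Then add 0.5091 M of G.
Step 3:
                  G         C         B         M
  init        1.978     2.813   0.04613     1.288
  Δ        -0.01228  -0.02456   0.01228   0.02456
  eq          1.966     2.788   0.05841     1.313
  solve Keq expr → x = 0.01228; check Q = 0.006589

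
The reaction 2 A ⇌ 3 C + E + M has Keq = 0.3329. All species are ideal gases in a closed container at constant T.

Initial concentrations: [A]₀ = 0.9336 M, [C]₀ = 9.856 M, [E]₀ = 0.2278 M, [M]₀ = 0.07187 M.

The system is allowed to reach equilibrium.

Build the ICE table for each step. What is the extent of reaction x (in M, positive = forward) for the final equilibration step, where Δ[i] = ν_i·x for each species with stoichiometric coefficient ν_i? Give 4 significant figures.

Q₀ = 17.98 vs Keq = 0.3329 ⇒ Q>K, reverse
Step 1:
                  A         C         E         M
  init       0.9336     9.856    0.2278   0.07187
  Δ          0.1384   -0.2076  -0.06918  -0.06918
  eq          1.072     9.648    0.1586  0.002685
  solve Keq expr → x = -0.06918; check Q = 0.3329

x = -0.06918 M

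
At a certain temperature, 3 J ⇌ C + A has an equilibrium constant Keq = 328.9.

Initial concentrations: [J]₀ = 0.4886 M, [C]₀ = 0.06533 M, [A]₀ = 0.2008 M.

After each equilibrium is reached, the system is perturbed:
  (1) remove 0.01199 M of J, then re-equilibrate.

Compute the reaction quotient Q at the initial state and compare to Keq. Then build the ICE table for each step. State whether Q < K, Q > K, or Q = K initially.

Q₀ = 0.1125 vs Keq = 328.9 ⇒ Q<K, forward
Step 1:
                  J         C         A
  init       0.4886   0.06533    0.2008
  Δ         -0.4285    0.1428    0.1428
  eq        0.06014    0.2082    0.3436
  solve Keq expr → x = 0.1428; check Q = 328.9
Then remove 0.01199 M of J.
Step 2:
                  J         C         A
  init      0.04815    0.2082    0.3436
  Δ          0.0114   -0.0038   -0.0038
  eq        0.05955    0.2044    0.3398
  solve Keq expr → x = -0.0038; check Q = 328.9

Q₀ = 0.1125; Q < K (proceeds forward)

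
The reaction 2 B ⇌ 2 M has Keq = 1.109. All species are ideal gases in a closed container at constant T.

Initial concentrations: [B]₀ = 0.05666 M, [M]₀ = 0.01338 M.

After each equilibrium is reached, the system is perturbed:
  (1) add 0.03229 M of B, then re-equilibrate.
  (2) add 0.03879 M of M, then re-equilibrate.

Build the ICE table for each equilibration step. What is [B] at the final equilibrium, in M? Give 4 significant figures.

Q₀ = 0.05576 vs Keq = 1.109 ⇒ Q<K, forward
Step 1:
                  B         M
  init      0.05666   0.01338
  Δ        -0.02255   0.02255
  eq        0.03411   0.03593
  solve Keq expr → x = 0.01127; check Q = 1.109
Then add 0.03229 M of B.
Step 2:
                  B         M
  init       0.0664   0.03593
  Δ        -0.01656   0.01656
  eq        0.04984   0.05249
  solve Keq expr → x = 0.008281; check Q = 1.109
Then add 0.03879 M of M.
Step 3:
                  B         M
  init      0.04984   0.09128
  Δ         0.01889  -0.01889
  eq        0.06874   0.07238
  solve Keq expr → x = -0.009447; check Q = 1.109

[B]_eq = 0.06874 M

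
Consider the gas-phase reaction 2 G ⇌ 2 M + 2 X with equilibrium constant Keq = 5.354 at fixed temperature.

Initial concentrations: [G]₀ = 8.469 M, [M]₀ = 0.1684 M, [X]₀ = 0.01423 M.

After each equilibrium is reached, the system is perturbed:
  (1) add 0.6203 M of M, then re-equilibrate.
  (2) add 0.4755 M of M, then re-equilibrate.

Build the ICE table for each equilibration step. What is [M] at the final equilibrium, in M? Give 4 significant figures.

Q₀ = 8.0063e-08 vs Keq = 5.354 ⇒ Q<K, forward
Step 1:
                  G         M         X
  Initial     8.469    0.1684   0.01423
  Change     -3.351     3.351     3.351
  Equil       5.118     3.519     3.365
  solve Keq expr → x = 1.675; check Q = 5.354
Then add 0.6203 M of M.
Step 2:
                  G         M         X
  Initial     5.118      4.14     3.365
  Change     0.2174   -0.2174   -0.2174
  Equil       5.336     3.922     3.148
  solve Keq expr → x = -0.1087; check Q = 5.354
Then add 0.4755 M of M.
Step 3:
                  G         M         X
  Initial     5.336     4.398     3.148
  Change     0.1542   -0.1542   -0.1542
  Equil        5.49     4.243     2.993
  solve Keq expr → x = -0.07711; check Q = 5.354

[M]_eq = 4.243 M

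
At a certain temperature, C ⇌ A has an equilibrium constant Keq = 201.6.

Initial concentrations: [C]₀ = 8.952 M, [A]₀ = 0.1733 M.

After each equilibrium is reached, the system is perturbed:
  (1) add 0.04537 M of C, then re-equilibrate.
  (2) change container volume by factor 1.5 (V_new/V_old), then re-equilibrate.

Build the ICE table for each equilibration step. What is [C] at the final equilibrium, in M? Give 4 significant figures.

[C]_eq = 0.03018 M

Q₀ = 0.01936 vs Keq = 201.6 ⇒ Q<K, forward
Step 1:
                  C         A
  Initial     8.952    0.1733
  Change     -8.907     8.907
  Equil     0.04504      9.08
  solve Keq expr → x = 8.907; check Q = 201.6
Then add 0.04537 M of C.
Step 2:
                  C         A
  Initial   0.09041      9.08
  Change   -0.04515   0.04515
  Equil     0.04526     9.125
  solve Keq expr → x = 0.04515; check Q = 201.6
Then change container volume by factor 1.5 (V_new/V_old).
Step 3:
                  C         A
  Initial   0.03018     6.084
  Change          0         0
  Equil     0.03018     6.084
  solve Keq expr → x = 0; check Q = 201.6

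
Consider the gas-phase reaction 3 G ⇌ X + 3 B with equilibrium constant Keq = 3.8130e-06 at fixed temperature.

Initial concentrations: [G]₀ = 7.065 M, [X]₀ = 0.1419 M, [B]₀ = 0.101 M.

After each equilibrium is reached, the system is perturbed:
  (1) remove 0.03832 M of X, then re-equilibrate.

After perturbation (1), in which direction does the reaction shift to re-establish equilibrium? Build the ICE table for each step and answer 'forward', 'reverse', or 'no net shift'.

Q₀ = 4.1458e-07 vs Keq = 3.8130e-06 ⇒ Q<K, forward
Step 1:
                   G          X          B
  I            7.065     0.1419      0.101
  C         -0.09431    0.03144    0.09431
  E            6.971     0.1733     0.1953
  solve Keq expr → x = 0.03144; check Q = 3.8130e-06
Then remove 0.03832 M of X.
Step 2:
                   G          X          B
  I            6.971      0.135     0.1953
  C         -0.01413   0.004708    0.01413
  E            6.957     0.1397     0.2094
  solve Keq expr → x = 0.004708; check Q = 3.8130e-06

Direction: forward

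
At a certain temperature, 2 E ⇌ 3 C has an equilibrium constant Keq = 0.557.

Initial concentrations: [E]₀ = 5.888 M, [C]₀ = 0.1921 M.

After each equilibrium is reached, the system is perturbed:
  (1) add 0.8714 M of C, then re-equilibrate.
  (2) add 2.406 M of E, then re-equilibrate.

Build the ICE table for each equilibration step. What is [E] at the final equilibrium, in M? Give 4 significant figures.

Q₀ = 2.0448e-04 vs Keq = 0.557 ⇒ Q<K, forward
Step 1:
                  E         C
  Initial     5.888    0.1921
  Change     -1.371     2.056
  Equil       4.517     2.248
  solve Keq expr → x = 0.6854; check Q = 0.557
Then add 0.8714 M of C.
Step 2:
                  E         C
  Initial     4.517      3.12
  Change     0.4772   -0.7157
  Equil       4.994     2.404
  solve Keq expr → x = -0.2386; check Q = 0.557
Then add 2.406 M of E.
Step 3:
                  E         C
  Initial       7.4     2.404
  Change    -0.4039    0.6058
  Equil       6.996      3.01
  solve Keq expr → x = 0.2019; check Q = 0.557

[E]_eq = 6.996 M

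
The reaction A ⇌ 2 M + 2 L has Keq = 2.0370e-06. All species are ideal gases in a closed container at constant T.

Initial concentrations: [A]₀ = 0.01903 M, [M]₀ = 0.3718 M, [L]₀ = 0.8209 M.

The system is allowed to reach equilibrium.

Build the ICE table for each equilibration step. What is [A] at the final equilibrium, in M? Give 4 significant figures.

Q₀ = 4.895 vs Keq = 2.0370e-06 ⇒ Q>K, reverse
Step 1:
                  A         M         L
  I         0.01903    0.3718    0.8209
  C          0.1852   -0.3704   -0.3704
  E          0.2042  0.001432    0.4505
  solve Keq expr → x = -0.1852; check Q = 2.0370e-06

[A]_eq = 0.2042 M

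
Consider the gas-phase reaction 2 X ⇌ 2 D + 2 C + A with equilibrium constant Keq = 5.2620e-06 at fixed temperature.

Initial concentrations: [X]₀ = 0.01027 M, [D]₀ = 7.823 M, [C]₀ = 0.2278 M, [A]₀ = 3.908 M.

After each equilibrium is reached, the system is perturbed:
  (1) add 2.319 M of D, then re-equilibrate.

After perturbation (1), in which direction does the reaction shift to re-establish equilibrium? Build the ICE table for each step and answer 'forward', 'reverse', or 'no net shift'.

Direction: reverse

Q₀ = 1.1767e+05 vs Keq = 5.2620e-06 ⇒ Q>K, reverse
Step 1:
                  X         D         C         A
  Initial   0.01027     7.823    0.2278     3.908
  Change     0.2278   -0.2278   -0.2278   -0.1139
  Equil       0.238     7.595 3.6908e-05     3.794
  solve Keq expr → x = -0.1139; check Q = 5.2620e-06
Then add 2.319 M of D.
Step 2:
                  X         D         C         A
  Initial     0.238     9.914 3.6908e-05     3.794
  Change  8.6318e-06 -8.6318e-06 -8.6318e-06 -4.3159e-06
  Equil       0.238     9.914 2.8276e-05     3.794
  solve Keq expr → x = -4.3159e-06; check Q = 5.2620e-06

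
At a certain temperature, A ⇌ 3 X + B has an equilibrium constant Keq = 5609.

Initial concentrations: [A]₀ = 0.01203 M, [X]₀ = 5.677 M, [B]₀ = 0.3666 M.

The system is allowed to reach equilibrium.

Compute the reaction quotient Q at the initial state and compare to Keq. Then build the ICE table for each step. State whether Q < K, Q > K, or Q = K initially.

Q₀ = 5575; Q < K (proceeds forward)

Q₀ = 5575 vs Keq = 5609 ⇒ Q<K, forward
Step 1:
                    A           X           B
  Initial     0.01203       5.677      0.3666
  Change  -6.8333e-05  2.0500e-04  6.8333e-05
  Equil       0.01196       5.677      0.3667
  solve Keq expr → x = 6.8333e-05; check Q = 5609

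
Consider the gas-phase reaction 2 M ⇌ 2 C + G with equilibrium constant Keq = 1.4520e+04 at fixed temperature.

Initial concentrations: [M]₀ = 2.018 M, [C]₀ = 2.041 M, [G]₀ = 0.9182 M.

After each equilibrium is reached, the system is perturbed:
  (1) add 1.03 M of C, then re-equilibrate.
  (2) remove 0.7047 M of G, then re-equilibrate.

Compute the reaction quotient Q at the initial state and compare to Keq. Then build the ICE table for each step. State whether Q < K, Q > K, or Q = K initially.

Q₀ = 0.9392; Q < K (proceeds forward)

Q₀ = 0.9392 vs Keq = 1.4520e+04 ⇒ Q<K, forward
Step 1:
                    M           C           G
  Initial       2.018       2.041      0.9182
  Change       -1.972       1.972       0.986
  Equil       0.04596       4.013       1.904
  solve Keq expr → x = 0.986; check Q = 1.4520e+04
Then add 1.03 M of C.
Step 2:
                    M           C           G
  Initial     0.04596       5.043       1.904
  Change      0.01158    -0.01158   -0.005788
  Equil       0.05753       5.031       1.898
  solve Keq expr → x = -0.005788; check Q = 1.4520e+04
Then remove 0.7047 M of G.
Step 3:
                    M           C           G
  Initial     0.05753       5.031       1.194
  Change     -0.01169     0.01169    0.005847
  Equil       0.04584       5.043         1.2
  solve Keq expr → x = 0.005847; check Q = 1.4520e+04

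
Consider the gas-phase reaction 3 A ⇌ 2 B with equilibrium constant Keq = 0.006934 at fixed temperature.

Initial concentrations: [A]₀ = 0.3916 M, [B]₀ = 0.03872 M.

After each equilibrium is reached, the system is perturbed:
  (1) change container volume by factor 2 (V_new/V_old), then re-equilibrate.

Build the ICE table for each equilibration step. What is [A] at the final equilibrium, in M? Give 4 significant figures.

[A]_eq = 0.2126 M

Q₀ = 0.02497 vs Keq = 0.006934 ⇒ Q>K, reverse
Step 1:
                    A           B
  init         0.3916     0.03872
  Δ           0.02455    -0.01637
  eq           0.4161     0.02235
  solve Keq expr → x = -0.008183; check Q = 0.006934
Then change container volume by factor 2 (V_new/V_old).
Step 2:
                    A           B
  init         0.2081     0.01118
  Δ          0.004522   -0.003015
  eq           0.2126    0.008163
  solve Keq expr → x = -0.001507; check Q = 0.006934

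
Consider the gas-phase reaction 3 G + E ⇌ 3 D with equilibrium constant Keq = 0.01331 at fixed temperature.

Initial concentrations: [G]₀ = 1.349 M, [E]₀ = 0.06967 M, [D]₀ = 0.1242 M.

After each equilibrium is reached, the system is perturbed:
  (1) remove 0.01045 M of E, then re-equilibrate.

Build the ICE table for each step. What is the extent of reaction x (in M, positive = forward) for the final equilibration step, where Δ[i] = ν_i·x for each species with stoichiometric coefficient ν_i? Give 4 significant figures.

Q₀ = 0.0112 vs Keq = 0.01331 ⇒ Q<K, forward
Step 1:
                    G           E           D
  Initial       1.349     0.06967      0.1242
  Change    -0.005617   -0.001872    0.005617
  Equil         1.343      0.0678      0.1298
  solve Keq expr → x = 0.001872; check Q = 0.01331
Then remove 0.01045 M of E.
Step 2:
                    G           E           D
  Initial       1.343     0.05735      0.1298
  Change     0.005306    0.001769   -0.005306
  Equil         1.349     0.05912      0.1245
  solve Keq expr → x = -0.001769; check Q = 0.01331

x = -0.001769 M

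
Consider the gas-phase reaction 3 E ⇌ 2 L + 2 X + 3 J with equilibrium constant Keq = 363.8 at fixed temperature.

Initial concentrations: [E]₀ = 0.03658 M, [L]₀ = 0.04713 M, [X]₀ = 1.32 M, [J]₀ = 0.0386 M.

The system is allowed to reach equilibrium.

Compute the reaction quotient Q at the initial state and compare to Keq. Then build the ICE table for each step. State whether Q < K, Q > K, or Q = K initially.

Q₀ = 0.004548 vs Keq = 363.8 ⇒ Q<K, forward
Step 1:
                    E           L           X           J
  Initial     0.03658     0.04713        1.32      0.0386
  Change     -0.03446     0.02297     0.02297     0.03446
  Equil      0.002118      0.0701       1.343     0.07306
  solve Keq expr → x = 0.01149; check Q = 363.8

Q₀ = 0.004548; Q < K (proceeds forward)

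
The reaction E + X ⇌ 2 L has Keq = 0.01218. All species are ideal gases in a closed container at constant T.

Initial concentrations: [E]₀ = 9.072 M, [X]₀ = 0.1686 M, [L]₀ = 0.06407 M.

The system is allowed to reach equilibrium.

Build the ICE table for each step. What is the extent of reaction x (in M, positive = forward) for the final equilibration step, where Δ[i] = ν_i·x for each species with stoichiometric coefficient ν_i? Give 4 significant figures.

Q₀ = 0.002684 vs Keq = 0.01218 ⇒ Q<K, forward
Step 1:
                  E         X         L
  I           9.072    0.1686   0.06407
  C        -0.02979  -0.02979   0.05957
  E           9.042    0.1388    0.1236
  solve Keq expr → x = 0.02979; check Q = 0.01218

x = 0.02979 M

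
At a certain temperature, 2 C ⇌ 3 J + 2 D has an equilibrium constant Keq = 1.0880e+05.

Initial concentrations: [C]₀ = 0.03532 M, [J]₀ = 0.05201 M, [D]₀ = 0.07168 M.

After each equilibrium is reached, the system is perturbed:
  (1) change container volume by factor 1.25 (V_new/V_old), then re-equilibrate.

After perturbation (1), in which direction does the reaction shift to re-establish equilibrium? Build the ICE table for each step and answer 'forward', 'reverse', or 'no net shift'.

Q₀ = 5.7945e-04 vs Keq = 1.0880e+05 ⇒ Q<K, forward
Step 1:
                    C           J           D
  init        0.03532     0.05201     0.07168
  Δ          -0.03531     0.05296     0.03531
  eq       1.1032e-05       0.105       0.107
  solve Keq expr → x = 0.01765; check Q = 1.0880e+05
Then change container volume by factor 1.25 (V_new/V_old).
Step 2:
                    C           J           D
  init     8.8254e-06     0.08398     0.08559
  Δ       -2.5098e-06  3.7648e-06  2.5098e-06
  eq       6.3155e-06     0.08398     0.08559
  solve Keq expr → x = 1.2549e-06; check Q = 1.0880e+05

Direction: forward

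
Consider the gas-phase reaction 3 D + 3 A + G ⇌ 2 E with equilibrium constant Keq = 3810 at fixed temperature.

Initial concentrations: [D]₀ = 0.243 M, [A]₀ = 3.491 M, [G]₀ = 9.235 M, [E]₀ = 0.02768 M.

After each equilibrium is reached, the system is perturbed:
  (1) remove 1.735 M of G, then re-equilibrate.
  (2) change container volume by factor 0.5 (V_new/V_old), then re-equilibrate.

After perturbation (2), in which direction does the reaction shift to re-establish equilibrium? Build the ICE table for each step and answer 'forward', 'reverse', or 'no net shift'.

Q₀ = 1.3590e-04 vs Keq = 3810 ⇒ Q<K, forward
Step 1:
                  D         A         G         E
  init        0.243     3.491     9.235   0.02768
  Δ         -0.2399   -0.2399  -0.07997    0.1599
  eq       0.003085     3.251     9.155    0.1876
  solve Keq expr → x = 0.07997; check Q = 3810
Then remove 1.735 M of G.
Step 2:
                  D         A         G         E
  init     0.003085     3.251      7.42    0.1876
  Δ       2.2187e-04 2.2187e-04 7.3956e-05 -1.4791e-04
  eq       0.003307     3.251      7.42    0.1875
  solve Keq expr → x = -7.3956e-05; check Q = 3810
Then change container volume by factor 0.5 (V_new/V_old).
Step 3:
                  D         A         G         E
  init     0.006614     6.503     14.84     0.375
  Δ       -0.004518 -0.004518 -0.001506  0.003012
  eq       0.002096     6.498     14.84     0.378
  solve Keq expr → x = 0.001506; check Q = 3810

Direction: forward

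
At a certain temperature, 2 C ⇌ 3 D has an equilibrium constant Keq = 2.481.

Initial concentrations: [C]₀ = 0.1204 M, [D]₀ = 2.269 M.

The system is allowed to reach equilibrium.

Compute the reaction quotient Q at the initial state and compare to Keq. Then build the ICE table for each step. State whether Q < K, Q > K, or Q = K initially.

Q₀ = 805.8 vs Keq = 2.481 ⇒ Q>K, reverse
Step 1:
                    C           D
  I            0.1204       2.269
  C            0.7132       -1.07
  E            0.8336       1.199
  solve Keq expr → x = -0.3566; check Q = 2.481

Q₀ = 805.8; Q > K (proceeds reverse)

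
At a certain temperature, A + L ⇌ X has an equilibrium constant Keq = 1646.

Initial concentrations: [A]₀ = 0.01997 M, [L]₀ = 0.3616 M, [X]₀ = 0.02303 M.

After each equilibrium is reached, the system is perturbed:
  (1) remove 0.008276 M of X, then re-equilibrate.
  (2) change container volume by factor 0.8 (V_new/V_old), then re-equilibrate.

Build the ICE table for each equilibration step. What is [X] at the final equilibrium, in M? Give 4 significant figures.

Q₀ = 3.189 vs Keq = 1646 ⇒ Q<K, forward
Step 1:
                    A           L           X
  init        0.01997      0.3616     0.02303
  Δ          -0.01989    -0.01989     0.01989
  eq       7.6316e-05      0.3417     0.04292
  solve Keq expr → x = 0.01989; check Q = 1646
Then remove 0.008276 M of X.
Step 2:
                    A           L           X
  init     7.6316e-05      0.3417     0.03465
  Δ       -1.4685e-05 -1.4685e-05  1.4685e-05
  eq       6.1630e-05      0.3417     0.03466
  solve Keq expr → x = 1.4685e-05; check Q = 1646
Then change container volume by factor 0.8 (V_new/V_old).
Step 3:
                    A           L           X
  init     7.7038e-05      0.4271     0.04333
  Δ       -1.5383e-05 -1.5383e-05  1.5383e-05
  eq       6.1654e-05      0.4271     0.04334
  solve Keq expr → x = 1.5383e-05; check Q = 1646

[X]_eq = 0.04334 M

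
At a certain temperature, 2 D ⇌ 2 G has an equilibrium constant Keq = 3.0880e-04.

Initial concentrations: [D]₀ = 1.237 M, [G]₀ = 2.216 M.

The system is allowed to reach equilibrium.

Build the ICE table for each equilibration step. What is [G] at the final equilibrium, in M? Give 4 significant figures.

[G]_eq = 0.05963 M

Q₀ = 3.209 vs Keq = 3.0880e-04 ⇒ Q>K, reverse
Step 1:
                    D           G
  Initial       1.237       2.216
  Change        2.156      -2.156
  Equil         3.393     0.05963
  solve Keq expr → x = -1.078; check Q = 3.0880e-04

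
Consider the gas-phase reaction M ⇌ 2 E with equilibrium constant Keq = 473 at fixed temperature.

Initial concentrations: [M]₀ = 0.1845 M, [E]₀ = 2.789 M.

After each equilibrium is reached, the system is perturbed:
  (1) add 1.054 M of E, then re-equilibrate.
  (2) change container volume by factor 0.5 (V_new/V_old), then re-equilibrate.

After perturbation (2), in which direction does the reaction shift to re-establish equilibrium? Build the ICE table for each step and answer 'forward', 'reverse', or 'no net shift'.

Q₀ = 42.16 vs Keq = 473 ⇒ Q<K, forward
Step 1:
                    M           E
  init         0.1845       2.789
  Δ            -0.164      0.3279
  eq          0.02054       3.117
  solve Keq expr → x = 0.164; check Q = 473
Then add 1.054 M of E.
Step 2:
                    M           E
  init        0.02054       4.171
  Δ           0.01569    -0.03138
  eq          0.03623        4.14
  solve Keq expr → x = -0.01569; check Q = 473
Then change container volume by factor 0.5 (V_new/V_old).
Step 3:
                    M           E
  init        0.07246       8.279
  Δ           0.06775     -0.1355
  eq           0.1402       8.144
  solve Keq expr → x = -0.06775; check Q = 473

Direction: reverse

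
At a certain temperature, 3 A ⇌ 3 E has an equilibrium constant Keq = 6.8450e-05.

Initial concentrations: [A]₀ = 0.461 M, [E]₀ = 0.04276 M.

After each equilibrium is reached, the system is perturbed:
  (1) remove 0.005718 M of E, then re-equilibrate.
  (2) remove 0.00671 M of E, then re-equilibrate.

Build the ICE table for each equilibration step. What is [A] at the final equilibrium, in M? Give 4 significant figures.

[A]_eq = 0.472 M

Q₀ = 7.9801e-04 vs Keq = 6.8450e-05 ⇒ Q>K, reverse
Step 1:
                   A          E
  Initial      0.461    0.04276
  Change     0.02296   -0.02296
  Equil        0.484     0.0198
  solve Keq expr → x = -0.007654; check Q = 6.8450e-05
Then remove 0.005718 M of E.
Step 2:
                   A          E
  Initial      0.484    0.01408
  Change   -0.005493   0.005493
  Equil       0.4785    0.01957
  solve Keq expr → x = 0.001831; check Q = 6.8450e-05
Then remove 0.00671 M of E.
Step 3:
                   A          E
  Initial     0.4785    0.01286
  Change   -0.006446   0.006446
  Equil        0.472    0.01931
  solve Keq expr → x = 0.002149; check Q = 6.8450e-05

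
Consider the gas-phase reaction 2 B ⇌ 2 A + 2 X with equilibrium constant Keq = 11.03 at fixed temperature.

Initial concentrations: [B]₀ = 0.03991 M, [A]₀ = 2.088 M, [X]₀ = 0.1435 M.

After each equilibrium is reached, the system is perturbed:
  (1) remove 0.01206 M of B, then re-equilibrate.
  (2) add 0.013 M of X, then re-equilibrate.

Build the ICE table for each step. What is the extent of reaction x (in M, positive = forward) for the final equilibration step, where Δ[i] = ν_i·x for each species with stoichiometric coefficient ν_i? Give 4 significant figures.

x = -0.00243 M

Q₀ = 56.36 vs Keq = 11.03 ⇒ Q>K, reverse
Step 1:
                   B          A          X
  I          0.03991      2.088     0.1435
  C          0.03026   -0.03026   -0.03026
  E          0.07017      2.058     0.1132
  solve Keq expr → x = -0.01513; check Q = 11.03
Then remove 0.01206 M of B.
Step 2:
                   B          A          X
  I          0.05811      2.058     0.1132
  C         0.007303  -0.007303  -0.007303
  E          0.06541       2.05     0.1059
  solve Keq expr → x = -0.003651; check Q = 11.03
Then add 0.013 M of X.
Step 3:
                   B          A          X
  I          0.06541       2.05     0.1189
  C         0.004859  -0.004859  -0.004859
  E          0.07027      2.046     0.1141
  solve Keq expr → x = -0.00243; check Q = 11.03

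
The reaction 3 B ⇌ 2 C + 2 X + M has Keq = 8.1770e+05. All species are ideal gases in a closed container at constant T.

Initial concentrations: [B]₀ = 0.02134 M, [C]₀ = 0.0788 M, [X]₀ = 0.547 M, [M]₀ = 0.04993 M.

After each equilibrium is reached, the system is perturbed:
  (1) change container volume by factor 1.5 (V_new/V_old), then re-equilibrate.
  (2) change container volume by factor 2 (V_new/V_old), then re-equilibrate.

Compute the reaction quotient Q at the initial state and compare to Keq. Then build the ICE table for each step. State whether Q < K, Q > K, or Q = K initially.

Q₀ = 9.546 vs Keq = 8.1770e+05 ⇒ Q<K, forward
Step 1:
                    B           C           X           M
  init        0.02134      0.0788       0.547     0.04993
  Δ          -0.02077     0.01384     0.01384    0.006922
  eq       5.7257e-04     0.09264      0.5608     0.05685
  solve Keq expr → x = 0.006922; check Q = 8.1770e+05
Then change container volume by factor 1.5 (V_new/V_old).
Step 2:
                    B           C           X           M
  init     3.8171e-04     0.06176      0.3739      0.0379
  Δ       -9.0114e-05  6.0076e-05  6.0076e-05  3.0038e-05
  eq       2.9160e-04     0.06182       0.374     0.03793
  solve Keq expr → x = 3.0038e-05; check Q = 8.1770e+05
Then change container volume by factor 2 (V_new/V_old).
Step 3:
                    B           C           X           M
  init     1.4580e-04     0.03091       0.187     0.01897
  Δ       -5.3840e-05  3.5893e-05  3.5893e-05  1.7947e-05
  eq       9.1960e-05     0.03095       0.187     0.01898
  solve Keq expr → x = 1.7947e-05; check Q = 8.1770e+05

Q₀ = 9.546; Q < K (proceeds forward)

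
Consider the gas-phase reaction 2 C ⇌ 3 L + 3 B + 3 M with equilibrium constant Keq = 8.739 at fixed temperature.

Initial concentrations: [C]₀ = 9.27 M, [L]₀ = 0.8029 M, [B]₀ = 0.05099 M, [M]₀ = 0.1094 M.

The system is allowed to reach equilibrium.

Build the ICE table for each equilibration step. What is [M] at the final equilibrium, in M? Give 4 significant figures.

[M]_eq = 1.841 M

Q₀ = 1.0455e-09 vs Keq = 8.739 ⇒ Q<K, forward
Step 1:
                  C         L         B         M
  init         9.27    0.8029   0.05099    0.1094
  Δ          -1.154     1.732     1.732     1.732
  eq          8.116     2.535     1.783     1.841
  solve Keq expr → x = 0.5772; check Q = 8.739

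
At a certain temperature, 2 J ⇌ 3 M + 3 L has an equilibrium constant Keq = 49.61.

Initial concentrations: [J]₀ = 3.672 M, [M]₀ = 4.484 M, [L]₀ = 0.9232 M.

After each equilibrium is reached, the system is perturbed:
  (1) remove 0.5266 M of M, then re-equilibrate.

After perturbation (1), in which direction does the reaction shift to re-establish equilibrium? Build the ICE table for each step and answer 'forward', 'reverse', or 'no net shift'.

Q₀ = 5.261 vs Keq = 49.61 ⇒ Q<K, forward
Step 1:
                    J           M           L
  init          3.672       4.484      0.9232
  Δ           -0.4305      0.6457      0.6457
  eq            3.242        5.13       1.569
  solve Keq expr → x = 0.2152; check Q = 49.61
Then remove 0.5266 M of M.
Step 2:
                    J           M           L
  init          3.242       4.603       1.569
  Δ          -0.07452      0.1118      0.1118
  eq            3.167       4.715       1.681
  solve Keq expr → x = 0.03726; check Q = 49.61

Direction: forward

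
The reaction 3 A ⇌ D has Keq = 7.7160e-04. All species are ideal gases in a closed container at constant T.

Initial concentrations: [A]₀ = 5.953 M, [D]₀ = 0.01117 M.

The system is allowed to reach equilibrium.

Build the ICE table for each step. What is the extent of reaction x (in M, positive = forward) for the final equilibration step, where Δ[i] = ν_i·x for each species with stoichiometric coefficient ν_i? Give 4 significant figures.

x = 0.1231 M

Q₀ = 5.2948e-05 vs Keq = 7.7160e-04 ⇒ Q<K, forward
Step 1:
                  A         D
  I           5.953   0.01117
  C         -0.3694    0.1231
  E           5.584    0.1343
  solve Keq expr → x = 0.1231; check Q = 7.7160e-04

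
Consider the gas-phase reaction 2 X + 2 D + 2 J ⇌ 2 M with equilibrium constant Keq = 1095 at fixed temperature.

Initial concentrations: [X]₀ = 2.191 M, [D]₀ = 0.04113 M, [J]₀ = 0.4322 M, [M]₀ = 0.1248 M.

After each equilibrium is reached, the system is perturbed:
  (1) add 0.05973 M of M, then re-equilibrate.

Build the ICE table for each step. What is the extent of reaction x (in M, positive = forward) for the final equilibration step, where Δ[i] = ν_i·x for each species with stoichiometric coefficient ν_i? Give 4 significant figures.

x = -9.9731e-04 M

Q₀ = 10.27 vs Keq = 1095 ⇒ Q<K, forward
Step 1:
                  X         D         J         M
  Initial     2.191   0.04113    0.4322    0.1248
  Change   -0.03547  -0.03547  -0.03547   0.03547
  Equil       2.156  0.005663    0.3967    0.1603
  solve Keq expr → x = 0.01773; check Q = 1095
Then add 0.05973 M of M.
Step 2:
                  X         D         J         M
  Initial     2.156  0.005663    0.3967      0.22
  Change   0.001995  0.001995  0.001995 -0.001995
  Equil       2.158  0.007658    0.3987     0.218
  solve Keq expr → x = -9.9731e-04; check Q = 1095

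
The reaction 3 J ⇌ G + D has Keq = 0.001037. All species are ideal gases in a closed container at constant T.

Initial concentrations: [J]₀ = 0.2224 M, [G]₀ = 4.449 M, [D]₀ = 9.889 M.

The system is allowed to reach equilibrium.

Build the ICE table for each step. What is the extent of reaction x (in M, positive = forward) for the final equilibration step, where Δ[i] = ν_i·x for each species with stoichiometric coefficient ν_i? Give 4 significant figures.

x = -4.098 M

Q₀ = 4000 vs Keq = 0.001037 ⇒ Q>K, reverse
Step 1:
                   J          G          D
  init        0.2224      4.449      9.889
  Δ            12.29     -4.098     -4.098
  eq           12.52     0.3511      5.791
  solve Keq expr → x = -4.098; check Q = 0.001037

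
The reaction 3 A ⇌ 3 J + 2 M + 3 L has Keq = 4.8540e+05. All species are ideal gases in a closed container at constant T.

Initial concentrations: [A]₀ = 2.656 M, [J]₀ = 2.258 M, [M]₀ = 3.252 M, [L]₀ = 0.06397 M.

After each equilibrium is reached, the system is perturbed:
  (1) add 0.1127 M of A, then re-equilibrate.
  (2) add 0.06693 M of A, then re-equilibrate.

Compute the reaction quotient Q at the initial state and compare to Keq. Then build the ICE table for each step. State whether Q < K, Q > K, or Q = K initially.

Q₀ = 0.001701; Q < K (proceeds forward)

Q₀ = 0.001701 vs Keq = 4.8540e+05 ⇒ Q<K, forward
Step 1:
                    A           J           M           L
  Initial       2.656       2.258       3.252     0.06397
  Change       -2.274       2.274       1.516       2.274
  Equil        0.3819       4.532       4.768       2.338
  solve Keq expr → x = 0.758; check Q = 4.8540e+05
Then add 0.1127 M of A.
Step 2:
                    A           J           M           L
  Initial      0.4946       4.532       4.768       2.338
  Change     -0.08748     0.08748     0.05832     0.08748
  Equil        0.4072        4.62       4.826       2.425
  solve Keq expr → x = 0.02916; check Q = 4.8540e+05
Then add 0.06693 M of A.
Step 3:
                    A           J           M           L
  Initial      0.4741        4.62       4.826       2.425
  Change     -0.05162     0.05162     0.03441     0.05162
  Equil        0.4225       4.671       4.861       2.477
  solve Keq expr → x = 0.01721; check Q = 4.8540e+05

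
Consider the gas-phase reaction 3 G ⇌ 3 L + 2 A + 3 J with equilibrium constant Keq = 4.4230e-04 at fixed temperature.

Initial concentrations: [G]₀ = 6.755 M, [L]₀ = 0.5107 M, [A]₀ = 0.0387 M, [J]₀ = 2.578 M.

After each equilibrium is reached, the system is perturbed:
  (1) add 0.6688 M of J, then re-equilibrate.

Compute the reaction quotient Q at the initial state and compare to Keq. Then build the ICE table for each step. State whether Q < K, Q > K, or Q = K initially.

Q₀ = 1.1089e-05; Q < K (proceeds forward)

Q₀ = 1.1089e-05 vs Keq = 4.4230e-04 ⇒ Q<K, forward
Step 1:
                  G         L         A         J
  Initial     6.755    0.5107    0.0387     2.578
  Change     -0.158     0.158    0.1053     0.158
  Equil       6.597    0.6687     0.144     2.736
  solve Keq expr → x = 0.05266; check Q = 4.4230e-04
Then add 0.6688 M of J.
Step 2:
                  G         L         A         J
  Initial     6.597    0.6687     0.144     3.405
  Change    0.04045  -0.04045  -0.02697  -0.04045
  Equil       6.637    0.6282     0.117     3.364
  solve Keq expr → x = -0.01348; check Q = 4.4230e-04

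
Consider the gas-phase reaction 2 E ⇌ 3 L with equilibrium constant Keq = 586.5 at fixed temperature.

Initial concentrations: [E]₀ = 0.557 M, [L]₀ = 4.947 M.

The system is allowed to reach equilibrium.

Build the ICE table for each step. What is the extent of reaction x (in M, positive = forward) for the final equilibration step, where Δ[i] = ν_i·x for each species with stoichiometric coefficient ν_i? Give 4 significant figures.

Q₀ = 390.2 vs Keq = 586.5 ⇒ Q<K, forward
Step 1:
                  E         L
  I           0.557     4.947
  C        -0.08499    0.1275
  E           0.472     5.074
  solve Keq expr → x = 0.04249; check Q = 586.5

x = 0.04249 M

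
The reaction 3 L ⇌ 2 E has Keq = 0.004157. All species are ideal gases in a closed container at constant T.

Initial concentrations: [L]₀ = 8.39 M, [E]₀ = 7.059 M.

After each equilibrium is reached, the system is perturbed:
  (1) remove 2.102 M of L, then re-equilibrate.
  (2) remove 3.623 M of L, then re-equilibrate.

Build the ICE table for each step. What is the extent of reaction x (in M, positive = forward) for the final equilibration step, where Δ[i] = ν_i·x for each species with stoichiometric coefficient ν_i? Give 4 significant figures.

x = -0.3963 M

Q₀ = 0.08437 vs Keq = 0.004157 ⇒ Q>K, reverse
Step 1:
                  L         E
  I            8.39     7.059
  C           5.553    -3.702
  E           13.94     3.357
  solve Keq expr → x = -1.851; check Q = 0.004157
Then remove 2.102 M of L.
Step 2:
                  L         E
  I           11.84     3.357
  C          0.7264   -0.4843
  E           12.57     2.873
  solve Keq expr → x = -0.2421; check Q = 0.004157
Then remove 3.623 M of L.
Step 3:
                  L         E
  I           8.945     2.873
  C           1.189   -0.7927
  E           10.13      2.08
  solve Keq expr → x = -0.3963; check Q = 0.004157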